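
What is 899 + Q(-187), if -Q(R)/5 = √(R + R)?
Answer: 899 - 5*I*√374 ≈ 899.0 - 96.695*I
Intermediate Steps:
Q(R) = -5*√2*√R (Q(R) = -5*√(R + R) = -5*√2*√R)
899 + Q(-187) = 899 - 5*√2*√(-187) = 899 - 5*√2*I*√187 = 899 - 5*I*√374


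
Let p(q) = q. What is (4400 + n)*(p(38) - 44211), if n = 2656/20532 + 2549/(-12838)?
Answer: -12807706825836595/65897454 ≈ -1.9436e+8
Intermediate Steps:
n = -4559585/65897454 (n = 2656*(1/20532) + 2549*(-1/12838) = 664/5133 - 2549/12838 = -4559585/65897454 ≈ -0.069192)
(4400 + n)*(p(38) - 44211) = (4400 - 4559585/65897454)*(38 - 44211) = (289944238015/65897454)*(-44173) = -12807706825836595/65897454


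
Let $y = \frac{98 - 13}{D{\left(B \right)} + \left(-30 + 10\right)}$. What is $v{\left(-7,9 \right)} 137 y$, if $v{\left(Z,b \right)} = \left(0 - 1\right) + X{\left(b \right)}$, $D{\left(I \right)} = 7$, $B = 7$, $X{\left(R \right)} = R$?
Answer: $- \frac{93160}{13} \approx -7166.2$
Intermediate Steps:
$v{\left(Z,b \right)} = -1 + b$ ($v{\left(Z,b \right)} = \left(0 - 1\right) + b = -1 + b$)
$y = - \frac{85}{13}$ ($y = \frac{98 - 13}{7 + \left(-30 + 10\right)} = \frac{85}{7 - 20} = \frac{85}{-13} = 85 \left(- \frac{1}{13}\right) = - \frac{85}{13} \approx -6.5385$)
$v{\left(-7,9 \right)} 137 y = \left(-1 + 9\right) 137 \left(- \frac{85}{13}\right) = 8 \cdot 137 \left(- \frac{85}{13}\right) = 1096 \left(- \frac{85}{13}\right) = - \frac{93160}{13}$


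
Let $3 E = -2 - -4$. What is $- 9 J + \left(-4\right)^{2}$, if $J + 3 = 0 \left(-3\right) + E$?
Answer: $37$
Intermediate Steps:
$E = \frac{2}{3}$ ($E = \frac{-2 - -4}{3} = \frac{-2 + 4}{3} = \frac{1}{3} \cdot 2 = \frac{2}{3} \approx 0.66667$)
$J = - \frac{7}{3}$ ($J = -3 + \left(0 \left(-3\right) + \frac{2}{3}\right) = -3 + \left(0 + \frac{2}{3}\right) = -3 + \frac{2}{3} = - \frac{7}{3} \approx -2.3333$)
$- 9 J + \left(-4\right)^{2} = \left(-9\right) \left(- \frac{7}{3}\right) + \left(-4\right)^{2} = 21 + 16 = 37$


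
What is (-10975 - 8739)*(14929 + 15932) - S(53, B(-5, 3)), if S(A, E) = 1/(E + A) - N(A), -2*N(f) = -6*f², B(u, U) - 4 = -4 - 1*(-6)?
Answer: -35894734294/59 ≈ -6.0839e+8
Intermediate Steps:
B(u, U) = 6 (B(u, U) = 4 + (-4 - 1*(-6)) = 4 + (-4 + 6) = 4 + 2 = 6)
N(f) = 3*f² (N(f) = -(-3)*f² = 3*f²)
S(A, E) = 1/(A + E) - 3*A² (S(A, E) = 1/(E + A) - 3*A² = 1/(A + E) - 3*A²)
(-10975 - 8739)*(14929 + 15932) - S(53, B(-5, 3)) = (-10975 - 8739)*(14929 + 15932) - (1 - 3*53³ - 3*6*53²)/(53 + 6) = -19714*30861 - (1 - 3*148877 - 3*6*2809)/59 = -608393754 - (1 - 446631 - 50562)/59 = -608393754 - (-497192)/59 = -608393754 - 1*(-497192/59) = -608393754 + 497192/59 = -35894734294/59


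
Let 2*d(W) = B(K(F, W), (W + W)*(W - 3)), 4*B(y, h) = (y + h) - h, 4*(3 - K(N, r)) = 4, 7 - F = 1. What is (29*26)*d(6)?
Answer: 377/2 ≈ 188.50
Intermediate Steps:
F = 6 (F = 7 - 1*1 = 7 - 1 = 6)
K(N, r) = 2 (K(N, r) = 3 - ¼*4 = 3 - 1 = 2)
B(y, h) = y/4 (B(y, h) = ((y + h) - h)/4 = ((h + y) - h)/4 = y/4)
d(W) = ¼ (d(W) = ((¼)*2)/2 = (½)*(½) = ¼)
(29*26)*d(6) = (29*26)*(¼) = 754*(¼) = 377/2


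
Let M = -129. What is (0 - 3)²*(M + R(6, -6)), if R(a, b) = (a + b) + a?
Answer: -1107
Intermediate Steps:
R(a, b) = b + 2*a
(0 - 3)²*(M + R(6, -6)) = (0 - 3)²*(-129 + (-6 + 2*6)) = (-3)²*(-129 + (-6 + 12)) = 9*(-129 + 6) = 9*(-123) = -1107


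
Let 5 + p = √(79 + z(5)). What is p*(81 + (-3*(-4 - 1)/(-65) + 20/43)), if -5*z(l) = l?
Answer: -227050/559 + 45410*√78/559 ≈ 311.27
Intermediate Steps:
z(l) = -l/5
p = -5 + √78 (p = -5 + √(79 - ⅕*5) = -5 + √(79 - 1) = -5 + √78 ≈ 3.8318)
p*(81 + (-3*(-4 - 1)/(-65) + 20/43)) = (-5 + √78)*(81 + (-3*(-4 - 1)/(-65) + 20/43)) = (-5 + √78)*(81 + (-3*(-5)*(-1/65) + 20*(1/43))) = (-5 + √78)*(81 + (15*(-1/65) + 20/43)) = (-5 + √78)*(81 + (-3/13 + 20/43)) = (-5 + √78)*(81 + 131/559) = (-5 + √78)*(45410/559) = -227050/559 + 45410*√78/559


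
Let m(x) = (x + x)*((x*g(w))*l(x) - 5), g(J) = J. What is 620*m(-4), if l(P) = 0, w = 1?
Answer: 24800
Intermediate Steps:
m(x) = -10*x (m(x) = (x + x)*((x*1)*0 - 5) = (2*x)*(x*0 - 5) = (2*x)*(0 - 5) = (2*x)*(-5) = -10*x)
620*m(-4) = 620*(-10*(-4)) = 620*40 = 24800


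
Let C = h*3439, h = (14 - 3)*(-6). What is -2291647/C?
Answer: 120613/11946 ≈ 10.097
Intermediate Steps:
h = -66 (h = 11*(-6) = -66)
C = -226974 (C = -66*3439 = -226974)
-2291647/C = -2291647/(-226974) = -2291647*(-1/226974) = 120613/11946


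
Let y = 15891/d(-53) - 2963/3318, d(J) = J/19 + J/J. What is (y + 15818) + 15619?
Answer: 636142420/28203 ≈ 22556.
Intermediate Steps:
d(J) = 1 + J/19 (d(J) = J*(1/19) + 1 = J/19 + 1 = 1 + J/19)
y = -250475291/28203 (y = 15891/(1 + (1/19)*(-53)) - 2963/3318 = 15891/(1 - 53/19) - 2963*1/3318 = 15891/(-34/19) - 2963/3318 = 15891*(-19/34) - 2963/3318 = -301929/34 - 2963/3318 = -250475291/28203 ≈ -8881.2)
(y + 15818) + 15619 = (-250475291/28203 + 15818) + 15619 = 195639763/28203 + 15619 = 636142420/28203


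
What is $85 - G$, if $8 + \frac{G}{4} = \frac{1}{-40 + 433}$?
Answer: $\frac{45977}{393} \approx 116.99$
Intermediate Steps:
$G = - \frac{12572}{393}$ ($G = -32 + \frac{4}{-40 + 433} = -32 + \frac{4}{393} = - \frac{12572}{393} \approx -31.99$)
$85 - G = 85 - - \frac{12572}{393} = 85 + \frac{12572}{393} = \frac{45977}{393}$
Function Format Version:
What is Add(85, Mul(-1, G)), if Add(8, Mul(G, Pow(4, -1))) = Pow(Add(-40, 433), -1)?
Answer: Rational(45977, 393) ≈ 116.99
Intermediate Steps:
G = Rational(-12572, 393) (G = Add(-32, Mul(4, Pow(Add(-40, 433), -1))) = Add(-32, Mul(4, Pow(393, -1))) = Add(-32, Mul(4, Rational(1, 393))) = Add(-32, Rational(4, 393)) = Rational(-12572, 393) ≈ -31.990)
Add(85, Mul(-1, G)) = Add(85, Mul(-1, Rational(-12572, 393))) = Add(85, Rational(12572, 393)) = Rational(45977, 393)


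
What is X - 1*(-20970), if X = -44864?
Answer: -23894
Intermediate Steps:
X - 1*(-20970) = -44864 - 1*(-20970) = -44864 + 20970 = -23894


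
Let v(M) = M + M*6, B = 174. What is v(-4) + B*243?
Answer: 42254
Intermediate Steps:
v(M) = 7*M (v(M) = M + 6*M = 7*M)
v(-4) + B*243 = 7*(-4) + 174*243 = -28 + 42282 = 42254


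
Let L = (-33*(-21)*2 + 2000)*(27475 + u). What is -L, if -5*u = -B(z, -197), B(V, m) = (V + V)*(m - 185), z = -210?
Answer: -201680318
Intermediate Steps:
B(V, m) = 2*V*(-185 + m) (B(V, m) = (2*V)*(-185 + m) = 2*V*(-185 + m))
u = 32088 (u = -(-1)*2*(-210)*(-185 - 197)/5 = -(-1)*2*(-210)*(-382)/5 = -(-1)*160440/5 = -⅕*(-160440) = 32088)
L = 201680318 (L = (-33*(-21)*2 + 2000)*(27475 + 32088) = (693*2 + 2000)*59563 = (1386 + 2000)*59563 = 3386*59563 = 201680318)
-L = -1*201680318 = -201680318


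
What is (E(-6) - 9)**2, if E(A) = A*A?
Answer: 729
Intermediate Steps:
E(A) = A**2
(E(-6) - 9)**2 = ((-6)**2 - 9)**2 = (36 - 9)**2 = 27**2 = 729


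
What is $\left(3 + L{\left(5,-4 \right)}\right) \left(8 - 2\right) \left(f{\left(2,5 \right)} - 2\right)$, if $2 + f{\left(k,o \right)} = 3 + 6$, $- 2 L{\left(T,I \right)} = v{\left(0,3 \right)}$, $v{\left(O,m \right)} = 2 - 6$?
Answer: $150$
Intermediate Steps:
$v{\left(O,m \right)} = -4$ ($v{\left(O,m \right)} = 2 - 6 = -4$)
$L{\left(T,I \right)} = 2$ ($L{\left(T,I \right)} = \left(- \frac{1}{2}\right) \left(-4\right) = 2$)
$f{\left(k,o \right)} = 7$ ($f{\left(k,o \right)} = -2 + \left(3 + 6\right) = -2 + 9 = 7$)
$\left(3 + L{\left(5,-4 \right)}\right) \left(8 - 2\right) \left(f{\left(2,5 \right)} - 2\right) = \left(3 + 2\right) \left(8 - 2\right) \left(7 - 2\right) = 5 \cdot 6 \cdot 5 = 30 \cdot 5 = 150$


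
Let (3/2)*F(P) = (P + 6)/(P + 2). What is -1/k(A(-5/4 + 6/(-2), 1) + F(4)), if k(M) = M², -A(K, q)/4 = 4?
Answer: -81/17956 ≈ -0.0045110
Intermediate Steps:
F(P) = 2*(6 + P)/(3*(2 + P)) (F(P) = 2*((P + 6)/(P + 2))/3 = 2*((6 + P)/(2 + P))/3 = 2*(6 + P)/(3*(2 + P)))
A(K, q) = -16 (A(K, q) = -4*4 = -16)
-1/k(A(-5/4 + 6/(-2), 1) + F(4)) = -1/((-16 + 2*(6 + 4)/(3*(2 + 4)))²) = -1/((-16 + (⅔)*10/6)²) = -1/((-16 + (⅔)*(⅙)*10)²) = -1/((-16 + 10/9)²) = -1/((-134/9)²) = -1/17956/81 = -1*81/17956 = -81/17956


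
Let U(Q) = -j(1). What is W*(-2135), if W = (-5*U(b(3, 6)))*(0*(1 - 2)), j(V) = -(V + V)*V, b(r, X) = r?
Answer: 0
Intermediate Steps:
j(V) = -2*V² (j(V) = -2*V*V = -2*V²)
U(Q) = 2 (U(Q) = -(-2)*1² = -(-2) = -1*(-2) = 2)
W = 0 (W = (-5*2)*(0*(1 - 2)) = -0*(-1) = -10*0 = 0)
W*(-2135) = 0*(-2135) = 0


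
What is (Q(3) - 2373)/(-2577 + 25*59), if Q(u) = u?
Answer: 1185/551 ≈ 2.1506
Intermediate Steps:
(Q(3) - 2373)/(-2577 + 25*59) = (3 - 2373)/(-2577 + 25*59) = -2370/(-2577 + 1475) = -2370/(-1102) = -2370*(-1/1102) = 1185/551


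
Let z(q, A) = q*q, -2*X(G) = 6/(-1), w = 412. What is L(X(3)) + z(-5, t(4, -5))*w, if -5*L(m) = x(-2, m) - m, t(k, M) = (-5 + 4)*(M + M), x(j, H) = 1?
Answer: 51502/5 ≈ 10300.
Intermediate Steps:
t(k, M) = -2*M
X(G) = 3 (X(G) = -3/(-1) = -3*(-1) = -½*(-6) = 3)
L(m) = -⅕ + m/5 (L(m) = -(1 - m)/5 = -⅕ + m/5)
z(q, A) = q²
L(X(3)) + z(-5, t(4, -5))*w = (-⅕ + (⅕)*3) + (-5)²*412 = (-⅕ + ⅗) + 25*412 = ⅖ + 10300 = 51502/5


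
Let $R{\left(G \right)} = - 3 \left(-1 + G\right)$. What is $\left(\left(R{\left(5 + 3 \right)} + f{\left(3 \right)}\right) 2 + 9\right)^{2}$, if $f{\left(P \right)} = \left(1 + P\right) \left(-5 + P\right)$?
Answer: $2401$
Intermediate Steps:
$R{\left(G \right)} = 3 - 3 G$
$\left(\left(R{\left(5 + 3 \right)} + f{\left(3 \right)}\right) 2 + 9\right)^{2} = \left(\left(\left(3 - 3 \left(5 + 3\right)\right) - \left(17 - 9\right)\right) 2 + 9\right)^{2} = \left(\left(\left(3 - 24\right) - 8\right) 2 + 9\right)^{2} = \left(\left(-21 - 8\right) 2 + 9\right)^{2} = \left(\left(-29\right) 2 + 9\right)^{2} = \left(-58 + 9\right)^{2} = \left(-49\right)^{2} = 2401$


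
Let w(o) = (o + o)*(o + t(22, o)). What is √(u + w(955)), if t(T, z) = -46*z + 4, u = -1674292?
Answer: I*√83748902 ≈ 9151.4*I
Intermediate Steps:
t(T, z) = 4 - 46*z
w(o) = 2*o*(4 - 45*o) (w(o) = (o + o)*(o + (4 - 46*o)) = (2*o)*(4 - 45*o) = 2*o*(4 - 45*o))
√(u + w(955)) = √(-1674292 + 2*955*(4 - 45*955)) = √(-1674292 + 2*955*(4 - 42975)) = √(-1674292 + 2*955*(-42971)) = √(-1674292 - 82074610) = √(-83748902) = I*√83748902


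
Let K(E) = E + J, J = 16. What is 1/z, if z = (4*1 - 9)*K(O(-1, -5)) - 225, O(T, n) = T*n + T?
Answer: -1/325 ≈ -0.0030769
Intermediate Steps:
O(T, n) = T + T*n
K(E) = 16 + E (K(E) = E + 16 = 16 + E)
z = -325 (z = (4*1 - 9)*(16 - (1 - 5)) - 225 = (4 - 9)*(16 - 1*(-4)) - 225 = -5*(16 + 4) - 225 = -5*20 - 225 = -100 - 225 = -325)
1/z = 1/(-325) = -1/325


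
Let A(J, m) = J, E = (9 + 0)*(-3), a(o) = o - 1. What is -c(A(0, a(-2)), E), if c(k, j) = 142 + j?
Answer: -115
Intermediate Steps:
a(o) = -1 + o
E = -27 (E = 9*(-3) = -27)
-c(A(0, a(-2)), E) = -(142 - 27) = -1*115 = -115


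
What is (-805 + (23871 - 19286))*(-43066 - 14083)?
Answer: -216023220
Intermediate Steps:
(-805 + (23871 - 19286))*(-43066 - 14083) = (-805 + 4585)*(-57149) = 3780*(-57149) = -216023220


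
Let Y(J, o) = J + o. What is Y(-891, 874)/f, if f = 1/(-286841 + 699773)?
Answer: -7019844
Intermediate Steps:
f = 1/412932 ≈ 2.4217e-6
Y(-891, 874)/f = (-891 + 874)/(1/412932) = -17*412932 = -7019844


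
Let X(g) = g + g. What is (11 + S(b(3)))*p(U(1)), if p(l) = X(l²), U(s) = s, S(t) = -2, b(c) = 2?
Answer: 18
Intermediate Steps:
X(g) = 2*g
p(l) = 2*l²
(11 + S(b(3)))*p(U(1)) = (11 - 2)*(2*1²) = 9*(2*1) = 9*2 = 18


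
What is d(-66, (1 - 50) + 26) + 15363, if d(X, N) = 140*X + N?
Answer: 6100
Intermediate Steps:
d(X, N) = N + 140*X
d(-66, (1 - 50) + 26) + 15363 = (((1 - 50) + 26) + 140*(-66)) + 15363 = ((-49 + 26) - 9240) + 15363 = (-23 - 9240) + 15363 = -9263 + 15363 = 6100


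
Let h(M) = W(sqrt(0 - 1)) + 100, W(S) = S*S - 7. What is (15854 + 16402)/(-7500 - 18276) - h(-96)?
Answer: -16692/179 ≈ -93.251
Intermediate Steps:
W(S) = -7 + S**2 (W(S) = S**2 - 7 = -7 + S**2)
h(M) = 92 (h(M) = (-7 + (sqrt(0 - 1))**2) + 100 = (-7 + (sqrt(-1))**2) + 100 = (-7 + I**2) + 100 = (-7 - 1) + 100 = -8 + 100 = 92)
(15854 + 16402)/(-7500 - 18276) - h(-96) = (15854 + 16402)/(-7500 - 18276) - 1*92 = 32256/(-25776) - 92 = 32256*(-1/25776) - 92 = -224/179 - 92 = -16692/179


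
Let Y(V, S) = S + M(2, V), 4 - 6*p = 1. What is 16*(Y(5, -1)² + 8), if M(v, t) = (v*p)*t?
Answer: 384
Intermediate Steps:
p = ½ (p = ⅔ - ⅙*1 = ⅔ - ⅙ = ½ ≈ 0.50000)
M(v, t) = t*v/2 (M(v, t) = (v*(½))*t = (v/2)*t = t*v/2)
Y(V, S) = S + V (Y(V, S) = S + (½)*V*2 = S + V)
16*(Y(5, -1)² + 8) = 16*((-1 + 5)² + 8) = 16*(4² + 8) = 16*(16 + 8) = 16*24 = 384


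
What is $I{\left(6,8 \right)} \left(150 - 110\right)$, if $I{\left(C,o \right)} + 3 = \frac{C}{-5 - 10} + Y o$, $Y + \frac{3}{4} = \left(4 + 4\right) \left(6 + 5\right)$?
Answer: $27784$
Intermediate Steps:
$Y = \frac{349}{4}$ ($Y = - \frac{3}{4} + \left(4 + 4\right) \left(6 + 5\right) = - \frac{3}{4} + 8 \cdot 11 = - \frac{3}{4} + 88 = \frac{349}{4} \approx 87.25$)
$I{\left(C,o \right)} = -3 - \frac{C}{15} + \frac{349 o}{4}$ ($I{\left(C,o \right)} = -3 + \left(\frac{C}{-5 - 10} + \frac{349 o}{4}\right) = -3 + \left(\frac{C}{-15} + \frac{349 o}{4}\right) = -3 - \left(- \frac{349 o}{4} + \frac{C}{15}\right) = -3 - \frac{C}{15} + \frac{349 o}{4}$)
$I{\left(6,8 \right)} \left(150 - 110\right) = \left(-3 - \frac{2}{5} + \frac{349}{4} \cdot 8\right) \left(150 - 110\right) = \left(-3 - \frac{2}{5} + 698\right) 40 = \frac{3473}{5} \cdot 40 = 27784$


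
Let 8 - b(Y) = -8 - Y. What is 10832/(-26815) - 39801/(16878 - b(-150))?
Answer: -1251537799/456176780 ≈ -2.7435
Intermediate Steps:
b(Y) = 16 + Y (b(Y) = 8 - (-8 - Y) = 8 + (8 + Y) = 16 + Y)
10832/(-26815) - 39801/(16878 - b(-150)) = 10832/(-26815) - 39801/(16878 - (16 - 150)) = 10832*(-1/26815) - 39801/(16878 - 1*(-134)) = -10832/26815 - 39801/(16878 + 134) = -10832/26815 - 39801/17012 = -1251537799/456176780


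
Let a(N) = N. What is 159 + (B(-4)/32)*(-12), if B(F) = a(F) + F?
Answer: 162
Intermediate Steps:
B(F) = 2*F (B(F) = F + F = 2*F)
159 + (B(-4)/32)*(-12) = 159 + ((2*(-4))/32)*(-12) = 159 - 8*1/32*(-12) = 159 - 1/4*(-12) = 159 + 3 = 162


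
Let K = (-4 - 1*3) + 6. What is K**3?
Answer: -1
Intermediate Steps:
K = -1 (K = (-4 - 3) + 6 = -7 + 6 = -1)
K**3 = (-1)**3 = -1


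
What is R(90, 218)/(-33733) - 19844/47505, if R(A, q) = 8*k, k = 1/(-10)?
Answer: -669359648/1602486165 ≈ -0.41770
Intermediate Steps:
k = -⅒ (k = 1*(-⅒) = -⅒ ≈ -0.10000)
R(A, q) = -⅘ (R(A, q) = 8*(-⅒) = -⅘)
R(90, 218)/(-33733) - 19844/47505 = -⅘/(-33733) - 19844/47505 = -⅘*(-1/33733) - 19844*1/47505 = 4/168665 - 19844/47505 = -669359648/1602486165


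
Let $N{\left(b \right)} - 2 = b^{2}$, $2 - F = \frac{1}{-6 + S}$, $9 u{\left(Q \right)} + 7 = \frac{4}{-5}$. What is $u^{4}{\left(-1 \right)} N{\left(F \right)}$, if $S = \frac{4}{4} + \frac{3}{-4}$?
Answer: $\frac{33873346}{8926875} \approx 3.7945$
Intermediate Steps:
$u{\left(Q \right)} = - \frac{13}{15}$ ($u{\left(Q \right)} = - \frac{7}{9} + \frac{4 \frac{1}{-5}}{9} = - \frac{7}{9} + \frac{4 \left(- \frac{1}{5}\right)}{9} = - \frac{7}{9} + \frac{1}{9} \left(- \frac{4}{5}\right) = - \frac{7}{9} - \frac{4}{45} = - \frac{13}{15}$)
$S = \frac{1}{4}$ ($S = 4 \cdot \frac{1}{4} + 3 \left(- \frac{1}{4}\right) = 1 - \frac{3}{4} = \frac{1}{4} \approx 0.25$)
$F = \frac{50}{23}$ ($F = 2 - \frac{1}{-6 + \frac{1}{4}} = 2 - \frac{1}{- \frac{23}{4}} = 2 - - \frac{4}{23} = 2 + \frac{4}{23} = \frac{50}{23} \approx 2.1739$)
$N{\left(b \right)} = 2 + b^{2}$
$u^{4}{\left(-1 \right)} N{\left(F \right)} = \left(- \frac{13}{15}\right)^{4} \left(2 + \left(\frac{50}{23}\right)^{2}\right) = \frac{28561 \left(2 + \frac{2500}{529}\right)}{50625} = \frac{28561}{50625} \cdot \frac{3558}{529} = \frac{33873346}{8926875}$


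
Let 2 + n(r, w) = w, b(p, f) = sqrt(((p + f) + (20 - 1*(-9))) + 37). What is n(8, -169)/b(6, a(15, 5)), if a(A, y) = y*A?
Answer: -57*sqrt(3)/7 ≈ -14.104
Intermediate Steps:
a(A, y) = A*y
b(p, f) = sqrt(66 + f + p) (b(p, f) = sqrt(((f + p) + (20 + 9)) + 37) = sqrt(((f + p) + 29) + 37) = sqrt((29 + f + p) + 37) = sqrt(66 + f + p))
n(r, w) = -2 + w
n(8, -169)/b(6, a(15, 5)) = (-2 - 169)/(sqrt(66 + 15*5 + 6)) = -171/sqrt(66 + 75 + 6) = -171*sqrt(3)/21 = -57*sqrt(3)/7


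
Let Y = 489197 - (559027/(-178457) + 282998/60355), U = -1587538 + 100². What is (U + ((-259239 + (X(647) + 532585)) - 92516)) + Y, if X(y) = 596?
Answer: -9768191664404526/10770772235 ≈ -9.0692e+5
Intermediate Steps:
U = -1577538 (U = -1587538 + 10000 = -1577538)
Y = 5269012702145794/10770772235 (Y = 489197 - (559027*(-1/178457) + 282998*(1/60355)) = 489197 - (-559027/178457 + 282998/60355) = 489197 - 1*16762899501/10770772235 = 489197 - 16762899501/10770772235 = 5269012702145794/10770772235 ≈ 4.8920e+5)
(U + ((-259239 + (X(647) + 532585)) - 92516)) + Y = (-1577538 + ((-259239 + (596 + 532585)) - 92516)) + 5269012702145794/10770772235 = (-1577538 + ((-259239 + 533181) - 92516)) + 5269012702145794/10770772235 = (-1577538 + (273942 - 92516)) + 5269012702145794/10770772235 = (-1577538 + 181426) + 5269012702145794/10770772235 = -1396112 + 5269012702145794/10770772235 = -9768191664404526/10770772235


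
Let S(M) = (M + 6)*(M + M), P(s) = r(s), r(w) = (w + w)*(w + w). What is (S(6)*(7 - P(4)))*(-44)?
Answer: 361152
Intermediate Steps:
r(w) = 4*w**2 (r(w) = (2*w)*(2*w) = 4*w**2)
P(s) = 4*s**2
S(M) = 2*M*(6 + M) (S(M) = (6 + M)*(2*M) = 2*M*(6 + M))
(S(6)*(7 - P(4)))*(-44) = ((2*6*(6 + 6))*(7 - 4*4**2))*(-44) = ((2*6*12)*(7 - 4*16))*(-44) = (144*(7 - 1*64))*(-44) = (144*(7 - 64))*(-44) = (144*(-57))*(-44) = -8208*(-44) = 361152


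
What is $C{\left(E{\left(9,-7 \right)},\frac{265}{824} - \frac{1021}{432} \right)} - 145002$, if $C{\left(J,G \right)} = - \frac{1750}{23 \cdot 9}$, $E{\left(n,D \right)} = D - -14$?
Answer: $- \frac{30017164}{207} \approx -1.4501 \cdot 10^{5}$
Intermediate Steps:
$E{\left(n,D \right)} = 14 + D$ ($E{\left(n,D \right)} = D + 14 = 14 + D$)
$C{\left(J,G \right)} = - \frac{1750}{207}$
$C{\left(E{\left(9,-7 \right)},\frac{265}{824} - \frac{1021}{432} \right)} - 145002 = - \frac{1750}{207} - 145002 = - \frac{30017164}{207}$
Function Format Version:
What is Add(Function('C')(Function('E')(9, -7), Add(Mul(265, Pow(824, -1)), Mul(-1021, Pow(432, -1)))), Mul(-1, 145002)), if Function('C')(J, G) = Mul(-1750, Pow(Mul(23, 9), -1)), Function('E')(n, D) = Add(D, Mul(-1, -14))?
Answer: Rational(-30017164, 207) ≈ -1.4501e+5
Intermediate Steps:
Function('E')(n, D) = Add(14, D) (Function('E')(n, D) = Add(D, 14) = Add(14, D))
Function('C')(J, G) = Rational(-1750, 207) (Function('C')(J, G) = Mul(-1750, Pow(207, -1)) = Mul(-1750, Rational(1, 207)) = Rational(-1750, 207))
Add(Function('C')(Function('E')(9, -7), Add(Mul(265, Pow(824, -1)), Mul(-1021, Pow(432, -1)))), Mul(-1, 145002)) = Add(Rational(-1750, 207), Mul(-1, 145002)) = Add(Rational(-1750, 207), -145002) = Rational(-30017164, 207)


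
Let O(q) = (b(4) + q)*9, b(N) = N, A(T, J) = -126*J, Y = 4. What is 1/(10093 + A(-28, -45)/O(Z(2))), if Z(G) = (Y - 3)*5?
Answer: 1/10163 ≈ 9.8396e-5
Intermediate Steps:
Z(G) = 5 (Z(G) = (4 - 3)*5 = 1*5 = 5)
O(q) = 36 + 9*q (O(q) = (4 + q)*9 = 36 + 9*q)
1/(10093 + A(-28, -45)/O(Z(2))) = 1/(10093 + (-126*(-45))/(36 + 9*5)) = 1/(10093 + 5670/(36 + 45)) = 1/(10093 + 5670/81) = 1/(10093 + 5670*(1/81)) = 1/(10093 + 70) = 1/10163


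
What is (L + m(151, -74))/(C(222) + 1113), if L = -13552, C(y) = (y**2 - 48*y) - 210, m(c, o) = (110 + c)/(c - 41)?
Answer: -1490459/4348410 ≈ -0.34276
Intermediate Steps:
m(c, o) = (110 + c)/(-41 + c)
C(y) = -210 + y**2 - 48*y
(L + m(151, -74))/(C(222) + 1113) = (-13552 + (110 + 151)/(-41 + 151))/((-210 + 222**2 - 48*222) + 1113) = (-13552 + 261/110)/((-210 + 49284 - 10656) + 1113) = (-13552 + (1/110)*261)/(38418 + 1113) = (-13552 + 261/110)/39531 = -1490459/110*1/39531 = -1490459/4348410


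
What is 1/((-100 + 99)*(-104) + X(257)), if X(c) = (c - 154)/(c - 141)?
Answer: 116/12167 ≈ 0.0095340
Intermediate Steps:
X(c) = (-154 + c)/(-141 + c)
1/((-100 + 99)*(-104) + X(257)) = 1/((-100 + 99)*(-104) + (-154 + 257)/(-141 + 257)) = 1/(-1*(-104) + 103/116) = 1/(104 + (1/116)*103) = 1/(104 + 103/116) = 1/(12167/116) = 116/12167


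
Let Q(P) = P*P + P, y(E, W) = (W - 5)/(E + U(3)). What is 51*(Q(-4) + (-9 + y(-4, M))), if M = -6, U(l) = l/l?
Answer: 340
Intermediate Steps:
U(l) = 1
y(E, W) = (-5 + W)/(1 + E) (y(E, W) = (W - 5)/(E + 1) = (-5 + W)/(1 + E))
Q(P) = P + P**2 (Q(P) = P**2 + P = P + P**2)
51*(Q(-4) + (-9 + y(-4, M))) = 51*(-4*(1 - 4) + (-9 + (-5 - 6)/(1 - 4))) = 51*(-4*(-3) + (-9 - 11/(-3))) = 51*(12 + (-9 - 1/3*(-11))) = 51*(12 + (-9 + 11/3)) = 51*(12 - 16/3) = 51*(20/3) = 340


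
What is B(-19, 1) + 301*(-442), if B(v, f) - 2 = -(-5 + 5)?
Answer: -133040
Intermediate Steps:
B(v, f) = 2 (B(v, f) = 2 - (-5 + 5) = 2 - 1*0 = 2 + 0 = 2)
B(-19, 1) + 301*(-442) = 2 + 301*(-442) = 2 - 133042 = -133040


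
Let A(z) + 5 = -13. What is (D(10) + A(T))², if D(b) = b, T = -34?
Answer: 64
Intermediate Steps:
A(z) = -18 (A(z) = -5 - 13 = -18)
(D(10) + A(T))² = (10 - 18)² = (-8)² = 64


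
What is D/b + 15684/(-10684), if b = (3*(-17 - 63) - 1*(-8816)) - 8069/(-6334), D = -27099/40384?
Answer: -4301566714174539/2930087328468896 ≈ -1.4681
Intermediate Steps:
D = -27099/40384 (D = -27099*1/40384 = -27099/40384 ≈ -0.67103)
b = 54328453/6334 (b = (3*(-80) + 8816) - 8069*(-1/6334) = (-240 + 8816) + 8069/6334 = 8576 + 8069/6334 = 54328453/6334 ≈ 8577.3)
D/b + 15684/(-10684) = -27099/(40384*54328453/6334) + 15684/(-10684) = -27099/40384*6334/54328453 + 15684*(-1/10684) = -85822533/1097000122976 - 3921/2671 = -4301566714174539/2930087328468896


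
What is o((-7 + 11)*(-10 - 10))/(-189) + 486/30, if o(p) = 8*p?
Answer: 18509/945 ≈ 19.586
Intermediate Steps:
o((-7 + 11)*(-10 - 10))/(-189) + 486/30 = (8*((-7 + 11)*(-10 - 10)))/(-189) + 486/30 = (8*(4*(-20)))*(-1/189) + 486*(1/30) = (8*(-80))*(-1/189) + 81/5 = -640*(-1/189) + 81/5 = 640/189 + 81/5 = 18509/945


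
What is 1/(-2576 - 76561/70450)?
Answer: -70450/181555761 ≈ -0.00038804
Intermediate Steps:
1/(-2576 - 76561/70450) = 1/(-181555761/70450) = -70450/181555761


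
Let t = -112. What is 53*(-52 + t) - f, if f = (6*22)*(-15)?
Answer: -6712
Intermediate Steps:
f = -1980 (f = 132*(-15) = -1980)
53*(-52 + t) - f = 53*(-52 - 112) - 1*(-1980) = 53*(-164) + 1980 = -8692 + 1980 = -6712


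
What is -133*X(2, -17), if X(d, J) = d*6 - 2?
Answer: -1330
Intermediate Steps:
X(d, J) = -2 + 6*d (X(d, J) = 6*d - 2 = -2 + 6*d)
-133*X(2, -17) = -133*(-2 + 6*2) = -133*(-2 + 12) = -133*10 = -1330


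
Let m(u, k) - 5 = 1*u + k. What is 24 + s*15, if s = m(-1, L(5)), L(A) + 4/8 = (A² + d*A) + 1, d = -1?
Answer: 783/2 ≈ 391.50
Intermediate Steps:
L(A) = ½ + A² - A (L(A) = -½ + ((A² - A) + 1) = -½ + (1 + A² - A) = ½ + A² - A)
m(u, k) = 5 + k + u (m(u, k) = 5 + (1*u + k) = 5 + (u + k) = 5 + (k + u) = 5 + k + u)
s = 49/2 (s = 5 + (½ + 5² - 1*5) - 1 = 5 + (½ + 25 - 5) - 1 = 5 + 41/2 - 1 = 49/2 ≈ 24.500)
24 + s*15 = 24 + (49/2)*15 = 24 + 735/2 = 783/2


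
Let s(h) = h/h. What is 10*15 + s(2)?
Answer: 151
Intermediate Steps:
s(h) = 1
10*15 + s(2) = 10*15 + 1 = 150 + 1 = 151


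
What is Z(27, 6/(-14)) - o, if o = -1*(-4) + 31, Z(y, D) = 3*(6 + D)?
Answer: -128/7 ≈ -18.286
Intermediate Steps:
Z(y, D) = 18 + 3*D
o = 35 (o = 4 + 31 = 35)
Z(27, 6/(-14)) - o = (18 + 3*(6/(-14))) - 1*35 = (18 + 3*(6*(-1/14))) - 35 = (18 + 3*(-3/7)) - 35 = (18 - 9/7) - 35 = 117/7 - 35 = -128/7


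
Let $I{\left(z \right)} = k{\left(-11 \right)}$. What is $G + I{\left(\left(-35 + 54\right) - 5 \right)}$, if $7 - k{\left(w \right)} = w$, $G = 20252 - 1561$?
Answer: $18709$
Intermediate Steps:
$G = 18691$ ($G = 20252 - 1561 = 18691$)
$k{\left(w \right)} = 7 - w$
$I{\left(z \right)} = 18$ ($I{\left(z \right)} = 7 - -11 = 7 + 11 = 18$)
$G + I{\left(\left(-35 + 54\right) - 5 \right)} = 18691 + 18 = 18709$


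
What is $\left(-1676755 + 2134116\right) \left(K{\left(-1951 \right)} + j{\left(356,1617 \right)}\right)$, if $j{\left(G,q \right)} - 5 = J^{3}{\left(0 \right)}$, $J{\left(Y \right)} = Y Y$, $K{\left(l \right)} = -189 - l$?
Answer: $808156887$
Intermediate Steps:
$J{\left(Y \right)} = Y^{2}$
$j{\left(G,q \right)} = 5$ ($j{\left(G,q \right)} = 5 + \left(0^{2}\right)^{3} = 5 + 0^{3} = 5 + 0 = 5$)
$\left(-1676755 + 2134116\right) \left(K{\left(-1951 \right)} + j{\left(356,1617 \right)}\right) = \left(-1676755 + 2134116\right) \left(\left(-189 - -1951\right) + 5\right) = 457361 \left(\left(-189 + 1951\right) + 5\right) = 457361 \left(1762 + 5\right) = 457361 \cdot 1767 = 808156887$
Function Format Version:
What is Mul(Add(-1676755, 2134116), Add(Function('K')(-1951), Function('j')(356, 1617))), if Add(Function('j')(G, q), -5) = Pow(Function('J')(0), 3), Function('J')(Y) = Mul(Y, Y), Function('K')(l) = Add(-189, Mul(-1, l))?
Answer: 808156887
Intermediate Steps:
Function('J')(Y) = Pow(Y, 2)
Function('j')(G, q) = 5 (Function('j')(G, q) = Add(5, Pow(Pow(0, 2), 3)) = Add(5, Pow(0, 3)) = Add(5, 0) = 5)
Mul(Add(-1676755, 2134116), Add(Function('K')(-1951), Function('j')(356, 1617))) = Mul(Add(-1676755, 2134116), Add(Add(-189, Mul(-1, -1951)), 5)) = Mul(457361, Add(Add(-189, 1951), 5)) = Mul(457361, Add(1762, 5)) = Mul(457361, 1767) = 808156887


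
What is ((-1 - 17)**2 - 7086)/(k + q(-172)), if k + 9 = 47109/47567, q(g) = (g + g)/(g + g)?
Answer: 321648054/333427 ≈ 964.67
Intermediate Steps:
q(g) = 1 (q(g) = (2*g)/((2*g)) = (2*g)*(1/(2*g)) = 1)
k = -380994/47567 (k = -9 + 47109/47567 = -380994/47567 ≈ -8.0096)
((-1 - 17)**2 - 7086)/(k + q(-172)) = ((-1 - 17)**2 - 7086)/(-380994/47567 + 1) = ((-18)**2 - 7086)/(-333427/47567) = (324 - 7086)*(-47567/333427) = -6762*(-47567/333427) = 321648054/333427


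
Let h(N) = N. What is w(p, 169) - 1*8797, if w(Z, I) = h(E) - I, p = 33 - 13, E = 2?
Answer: -8964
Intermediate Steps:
p = 20
w(Z, I) = 2 - I
w(p, 169) - 1*8797 = (2 - 1*169) - 1*8797 = (2 - 169) - 8797 = -167 - 8797 = -8964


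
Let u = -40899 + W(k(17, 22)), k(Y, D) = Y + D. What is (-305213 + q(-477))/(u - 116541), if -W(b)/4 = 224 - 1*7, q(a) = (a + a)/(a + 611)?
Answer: 5112437/2651659 ≈ 1.9280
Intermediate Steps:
k(Y, D) = D + Y
q(a) = 2*a/(611 + a) (q(a) = (2*a)/(611 + a) = 2*a/(611 + a))
W(b) = -868 (W(b) = -4*(224 - 1*7) = -4*(224 - 7) = -4*217 = -868)
u = -41767 (u = -40899 - 868 = -41767)
(-305213 + q(-477))/(u - 116541) = (-305213 + 2*(-477)/(611 - 477))/(-41767 - 116541) = (-305213 + 2*(-477)/134)/(-158308) = (-305213 + 2*(-477)*(1/134))*(-1/158308) = (-305213 - 477/67)*(-1/158308) = -20449748/67*(-1/158308) = 5112437/2651659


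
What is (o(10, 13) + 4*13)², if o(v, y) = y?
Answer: 4225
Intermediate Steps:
(o(10, 13) + 4*13)² = (13 + 4*13)² = (13 + 52)² = 65² = 4225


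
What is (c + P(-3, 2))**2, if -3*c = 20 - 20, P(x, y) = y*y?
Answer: 16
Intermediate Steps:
P(x, y) = y**2
c = 0 (c = -(20 - 20)/3 = -1/3*0 = 0)
(c + P(-3, 2))**2 = (0 + 2**2)**2 = (0 + 4)**2 = 4**2 = 16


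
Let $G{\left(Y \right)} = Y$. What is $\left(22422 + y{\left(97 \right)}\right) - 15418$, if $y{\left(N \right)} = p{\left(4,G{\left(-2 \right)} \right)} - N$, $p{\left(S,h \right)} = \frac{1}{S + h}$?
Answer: $\frac{13815}{2} \approx 6907.5$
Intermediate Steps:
$y{\left(N \right)} = \frac{1}{2} - N$ ($y{\left(N \right)} = \frac{1}{4 - 2} - N = \frac{1}{2} - N$)
$\left(22422 + y{\left(97 \right)}\right) - 15418 = \left(22422 + \left(\frac{1}{2} - 97\right)\right) - 15418 = \left(22422 - \frac{193}{2}\right) - 15418 = \frac{44651}{2} - 15418 = \frac{13815}{2}$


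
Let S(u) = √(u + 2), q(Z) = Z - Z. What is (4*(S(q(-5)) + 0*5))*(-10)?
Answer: -40*√2 ≈ -56.569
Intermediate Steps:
q(Z) = 0
S(u) = √(2 + u)
(4*(S(q(-5)) + 0*5))*(-10) = (4*(√(2 + 0) + 0*5))*(-10) = (4*(√2 + 0))*(-10) = (4*√2)*(-10) = -40*√2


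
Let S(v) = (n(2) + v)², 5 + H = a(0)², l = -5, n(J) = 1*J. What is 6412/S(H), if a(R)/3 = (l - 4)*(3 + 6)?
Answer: 1603/871607529 ≈ 1.8391e-6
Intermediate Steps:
n(J) = J
a(R) = -243 (a(R) = 3*((-5 - 4)*(3 + 6)) = 3*(-9*9) = 3*(-81) = -243)
H = 59044 (H = -5 + (-243)² = -5 + 59049 = 59044)
S(v) = (2 + v)²
6412/S(H) = 6412/((2 + 59044)²) = 6412/(59046²) = 6412/3486430116 = 6412*(1/3486430116) = 1603/871607529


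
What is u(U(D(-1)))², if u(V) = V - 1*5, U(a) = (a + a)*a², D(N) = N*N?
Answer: 9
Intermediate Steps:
D(N) = N²
U(a) = 2*a³ (U(a) = (2*a)*a² = 2*a³)
u(V) = -5 + V (u(V) = V - 5 = -5 + V)
u(U(D(-1)))² = (-5 + 2*((-1)²)³)² = (-5 + 2*1³)² = (-5 + 2*1)² = (-5 + 2)² = (-3)² = 9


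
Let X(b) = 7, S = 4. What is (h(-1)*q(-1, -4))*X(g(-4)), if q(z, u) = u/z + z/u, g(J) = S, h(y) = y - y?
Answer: 0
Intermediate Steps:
h(y) = 0
g(J) = 4
(h(-1)*q(-1, -4))*X(g(-4)) = (0*(-4/(-1) - 1/(-4)))*7 = (0*(-4*(-1) - 1*(-¼)))*7 = (0*(4 + ¼))*7 = (0*(17/4))*7 = 0*7 = 0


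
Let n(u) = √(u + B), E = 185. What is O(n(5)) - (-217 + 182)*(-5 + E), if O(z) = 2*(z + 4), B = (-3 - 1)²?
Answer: 6308 + 2*√21 ≈ 6317.2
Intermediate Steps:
B = 16 (B = (-4)² = 16)
n(u) = √(16 + u) (n(u) = √(u + 16) = √(16 + u))
O(z) = 8 + 2*z (O(z) = 2*(4 + z) = 8 + 2*z)
O(n(5)) - (-217 + 182)*(-5 + E) = (8 + 2*√(16 + 5)) - (-217 + 182)*(-5 + 185) = (8 + 2*√21) - (-35)*180 = (8 + 2*√21) - 1*(-6300) = (8 + 2*√21) + 6300 = 6308 + 2*√21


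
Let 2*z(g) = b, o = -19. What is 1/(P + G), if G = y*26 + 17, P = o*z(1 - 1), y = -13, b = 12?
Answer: -1/435 ≈ -0.0022989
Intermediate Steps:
z(g) = 6 (z(g) = (½)*12 = 6)
P = -114 (P = -19*6 = -114)
G = -321 (G = -13*26 + 17 = -338 + 17 = -321)
1/(P + G) = 1/(-114 - 321) = 1/(-435) = -1/435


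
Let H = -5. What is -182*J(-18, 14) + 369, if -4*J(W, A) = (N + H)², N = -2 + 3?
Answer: 1097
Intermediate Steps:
N = 1
J(W, A) = -4 (J(W, A) = -(1 - 5)²/4 = -¼*(-4)² = -¼*16 = -4)
-182*J(-18, 14) + 369 = -182*(-4) + 369 = 728 + 369 = 1097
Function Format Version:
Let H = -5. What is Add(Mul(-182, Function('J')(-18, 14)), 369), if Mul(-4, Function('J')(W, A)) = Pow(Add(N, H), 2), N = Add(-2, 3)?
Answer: 1097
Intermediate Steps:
N = 1
Function('J')(W, A) = -4 (Function('J')(W, A) = Mul(Rational(-1, 4), Pow(Add(1, -5), 2)) = Mul(Rational(-1, 4), Pow(-4, 2)) = Mul(Rational(-1, 4), 16) = -4)
Add(Mul(-182, Function('J')(-18, 14)), 369) = Add(Mul(-182, -4), 369) = Add(728, 369) = 1097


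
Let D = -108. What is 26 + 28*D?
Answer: -2998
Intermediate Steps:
26 + 28*D = 26 + 28*(-108) = 26 - 3024 = -2998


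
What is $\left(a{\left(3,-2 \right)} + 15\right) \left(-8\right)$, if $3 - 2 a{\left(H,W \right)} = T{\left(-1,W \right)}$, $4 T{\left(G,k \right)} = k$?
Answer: $-134$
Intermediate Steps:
$T{\left(G,k \right)} = \frac{k}{4}$
$a{\left(H,W \right)} = \frac{3}{2} - \frac{W}{8}$ ($a{\left(H,W \right)} = \frac{3}{2} - \frac{\frac{1}{4} W}{2} = \frac{3}{2} - \frac{W}{8}$)
$\left(a{\left(3,-2 \right)} + 15\right) \left(-8\right) = \left(\left(\frac{3}{2} - - \frac{1}{4}\right) + 15\right) \left(-8\right) = \left(\left(\frac{3}{2} + \frac{1}{4}\right) + 15\right) \left(-8\right) = \left(\frac{7}{4} + 15\right) \left(-8\right) = \frac{67}{4} \left(-8\right) = -134$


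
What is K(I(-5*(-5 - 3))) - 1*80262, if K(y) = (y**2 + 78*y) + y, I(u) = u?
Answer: -75502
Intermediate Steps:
K(y) = y**2 + 79*y
K(I(-5*(-5 - 3))) - 1*80262 = (-5*(-5 - 3))*(79 - 5*(-5 - 3)) - 1*80262 = (-5*(-8))*(79 - 5*(-8)) - 80262 = 40*(79 + 40) - 80262 = 40*119 - 80262 = 4760 - 80262 = -75502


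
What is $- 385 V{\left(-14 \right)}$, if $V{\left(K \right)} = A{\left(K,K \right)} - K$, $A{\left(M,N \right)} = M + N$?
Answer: $5390$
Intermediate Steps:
$V{\left(K \right)} = K$ ($V{\left(K \right)} = \left(K + K\right) - K = 2 K - K = K$)
$- 385 V{\left(-14 \right)} = \left(-385\right) \left(-14\right) = 5390$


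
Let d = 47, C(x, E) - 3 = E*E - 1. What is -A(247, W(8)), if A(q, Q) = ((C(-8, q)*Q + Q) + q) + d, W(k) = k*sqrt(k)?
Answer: -294 - 976192*sqrt(2) ≈ -1.3808e+6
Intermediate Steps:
C(x, E) = 2 + E**2 (C(x, E) = 3 + (E*E - 1) = 3 + (E**2 - 1) = 3 + (-1 + E**2) = 2 + E**2)
W(k) = k**(3/2)
A(q, Q) = 47 + Q + q + Q*(2 + q**2) (A(q, Q) = (((2 + q**2)*Q + Q) + q) + 47 = ((Q*(2 + q**2) + Q) + q) + 47 = ((Q + Q*(2 + q**2)) + q) + 47 = (Q + q + Q*(2 + q**2)) + 47 = 47 + Q + q + Q*(2 + q**2))
-A(247, W(8)) = -(47 + 8**(3/2) + 247 + 8**(3/2)*(2 + 247**2)) = -(47 + 16*sqrt(2) + 247 + (16*sqrt(2))*(2 + 61009)) = -(47 + 16*sqrt(2) + 247 + (16*sqrt(2))*61011) = -(47 + 16*sqrt(2) + 247 + 976176*sqrt(2)) = -(294 + 976192*sqrt(2)) = -294 - 976192*sqrt(2)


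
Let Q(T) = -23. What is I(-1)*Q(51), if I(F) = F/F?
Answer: -23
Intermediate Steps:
I(F) = 1
I(-1)*Q(51) = 1*(-23) = -23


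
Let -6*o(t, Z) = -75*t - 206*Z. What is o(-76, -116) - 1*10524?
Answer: -46370/3 ≈ -15457.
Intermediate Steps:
o(t, Z) = 25*t/2 + 103*Z/3 (o(t, Z) = -(-75*t - 206*Z)/6 = -(-206*Z - 75*t)/6 = 25*t/2 + 103*Z/3)
o(-76, -116) - 1*10524 = ((25/2)*(-76) + (103/3)*(-116)) - 1*10524 = (-950 - 11948/3) - 10524 = -14798/3 - 10524 = -46370/3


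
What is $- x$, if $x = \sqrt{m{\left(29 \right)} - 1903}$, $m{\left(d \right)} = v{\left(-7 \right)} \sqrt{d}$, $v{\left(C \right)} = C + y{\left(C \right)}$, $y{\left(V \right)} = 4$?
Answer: $- i \sqrt{1903 + 3 \sqrt{29}} \approx - 43.808 i$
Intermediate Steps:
$v{\left(C \right)} = 4 + C$ ($v{\left(C \right)} = C + 4 = 4 + C$)
$m{\left(d \right)} = - 3 \sqrt{d}$ ($m{\left(d \right)} = \left(4 - 7\right) \sqrt{d} = - 3 \sqrt{d}$)
$x = \sqrt{-1903 - 3 \sqrt{29}}$ ($x = \sqrt{- 3 \sqrt{29} - 1903} = \sqrt{-1903 - 3 \sqrt{29}} \approx 43.808 i$)
$- x = - \sqrt{-1903 - 3 \sqrt{29}}$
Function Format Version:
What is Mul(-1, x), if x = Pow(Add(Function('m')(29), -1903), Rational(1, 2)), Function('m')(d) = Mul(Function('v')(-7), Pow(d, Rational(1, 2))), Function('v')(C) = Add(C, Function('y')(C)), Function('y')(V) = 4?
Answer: Mul(-1, I, Pow(Add(1903, Mul(3, Pow(29, Rational(1, 2)))), Rational(1, 2))) ≈ Mul(-43.808, I)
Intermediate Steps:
Function('v')(C) = Add(4, C) (Function('v')(C) = Add(C, 4) = Add(4, C))
Function('m')(d) = Mul(-3, Pow(d, Rational(1, 2))) (Function('m')(d) = Mul(Add(4, -7), Pow(d, Rational(1, 2))) = Mul(-3, Pow(d, Rational(1, 2))))
x = Pow(Add(-1903, Mul(-3, Pow(29, Rational(1, 2)))), Rational(1, 2)) (x = Pow(Add(Mul(-3, Pow(29, Rational(1, 2))), -1903), Rational(1, 2)) = Pow(Add(-1903, Mul(-3, Pow(29, Rational(1, 2)))), Rational(1, 2)) ≈ Mul(43.808, I))
Mul(-1, x) = Mul(-1, Pow(Add(-1903, Mul(-3, Pow(29, Rational(1, 2)))), Rational(1, 2)))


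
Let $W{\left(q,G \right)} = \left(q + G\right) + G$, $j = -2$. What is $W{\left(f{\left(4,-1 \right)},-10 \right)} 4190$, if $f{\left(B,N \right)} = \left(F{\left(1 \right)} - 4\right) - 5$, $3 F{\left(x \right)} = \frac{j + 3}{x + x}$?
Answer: $- \frac{362435}{3} \approx -1.2081 \cdot 10^{5}$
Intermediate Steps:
$F{\left(x \right)} = \frac{1}{6 x}$ ($F{\left(x \right)} = \frac{\left(-2 + 3\right) \frac{1}{x + x}}{3} = \frac{1 \frac{1}{2 x}}{3} = \frac{\frac{1}{2} \frac{1}{x}}{3} = \frac{1}{6 x}$)
$f{\left(B,N \right)} = - \frac{53}{6}$ ($f{\left(B,N \right)} = \left(\frac{1}{6 \cdot 1} - 4\right) - 5 = \left(\frac{1}{6} \cdot 1 - 4\right) - 5 = \left(\frac{1}{6} - 4\right) - 5 = - \frac{23}{6} - 5 = - \frac{53}{6}$)
$W{\left(q,G \right)} = q + 2 G$ ($W{\left(q,G \right)} = \left(G + q\right) + G = q + 2 G$)
$W{\left(f{\left(4,-1 \right)},-10 \right)} 4190 = \left(- \frac{53}{6} + 2 \left(-10\right)\right) 4190 = \left(- \frac{53}{6} - 20\right) 4190 = \left(- \frac{173}{6}\right) 4190 = - \frac{362435}{3}$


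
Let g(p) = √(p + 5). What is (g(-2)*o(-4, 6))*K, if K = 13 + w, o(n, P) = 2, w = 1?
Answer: 28*√3 ≈ 48.497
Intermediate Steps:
g(p) = √(5 + p)
K = 14 (K = 13 + 1 = 14)
(g(-2)*o(-4, 6))*K = (√(5 - 2)*2)*14 = (√3*2)*14 = (2*√3)*14 = 28*√3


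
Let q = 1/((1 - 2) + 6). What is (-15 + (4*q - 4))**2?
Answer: 8281/25 ≈ 331.24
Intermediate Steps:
q = 1/5 (q = 1/(-1 + 6) = 1/5 ≈ 0.20000)
(-15 + (4*q - 4))**2 = (-15 + (4*(1/5) - 4))**2 = (-15 + (4/5 - 4))**2 = (-15 - 16/5)**2 = (-91/5)**2 = 8281/25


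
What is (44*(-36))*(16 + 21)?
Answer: -58608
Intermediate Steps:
(44*(-36))*(16 + 21) = -1584*37 = -58608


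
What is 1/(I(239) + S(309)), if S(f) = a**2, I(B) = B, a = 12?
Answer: 1/383 ≈ 0.0026110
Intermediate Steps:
S(f) = 144 (S(f) = 12**2 = 144)
1/(I(239) + S(309)) = 1/(239 + 144) = 1/383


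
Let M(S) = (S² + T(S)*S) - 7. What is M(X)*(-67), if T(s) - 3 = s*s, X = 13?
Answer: -160666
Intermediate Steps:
T(s) = 3 + s² (T(s) = 3 + s*s = 3 + s²)
M(S) = -7 + S² + S*(3 + S²) (M(S) = (S² + (3 + S²)*S) - 7 = (S² + S*(3 + S²)) - 7 = -7 + S² + S*(3 + S²))
M(X)*(-67) = (-7 + 13² + 13*(3 + 13²))*(-67) = (-7 + 169 + 13*(3 + 169))*(-67) = (-7 + 169 + 13*172)*(-67) = (-7 + 169 + 2236)*(-67) = 2398*(-67) = -160666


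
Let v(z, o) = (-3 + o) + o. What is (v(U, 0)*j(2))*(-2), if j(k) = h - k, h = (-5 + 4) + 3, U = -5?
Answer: 0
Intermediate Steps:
v(z, o) = -3 + 2*o
h = 2 (h = -1 + 3 = 2)
j(k) = 2 - k
(v(U, 0)*j(2))*(-2) = ((-3 + 2*0)*(2 - 1*2))*(-2) = ((-3 + 0)*(2 - 2))*(-2) = -3*0*(-2) = 0*(-2) = 0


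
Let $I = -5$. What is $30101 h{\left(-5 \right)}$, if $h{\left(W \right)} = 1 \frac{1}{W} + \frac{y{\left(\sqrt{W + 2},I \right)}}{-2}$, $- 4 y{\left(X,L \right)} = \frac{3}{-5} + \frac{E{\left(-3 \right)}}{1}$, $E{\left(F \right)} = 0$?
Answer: $- \frac{331111}{40} \approx -8277.8$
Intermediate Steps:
$y{\left(X,L \right)} = \frac{3}{20}$ ($y{\left(X,L \right)} = - \frac{\frac{3}{-5} + \frac{0}{1}}{4} = - \frac{3 \left(- \frac{1}{5}\right) + 0 \cdot 1}{4} = - \frac{- \frac{3}{5} + 0}{4} = \left(- \frac{1}{4}\right) \left(- \frac{3}{5}\right) = \frac{3}{20}$)
$h{\left(W \right)} = - \frac{3}{40} + \frac{1}{W}$ ($h{\left(W \right)} = 1 \frac{1}{W} + \frac{3}{20 \left(-2\right)} = \frac{1}{W} + \frac{3}{20} \left(- \frac{1}{2}\right) = \frac{1}{W} - \frac{3}{40} = - \frac{3}{40} + \frac{1}{W}$)
$30101 h{\left(-5 \right)} = 30101 \left(- \frac{3}{40} + \frac{1}{-5}\right) = 30101 \left(- \frac{3}{40} - \frac{1}{5}\right) = 30101 \left(- \frac{11}{40}\right) = - \frac{331111}{40}$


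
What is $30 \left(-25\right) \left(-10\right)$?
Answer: $7500$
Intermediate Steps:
$30 \left(-25\right) \left(-10\right) = \left(-750\right) \left(-10\right) = 7500$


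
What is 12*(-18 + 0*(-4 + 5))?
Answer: -216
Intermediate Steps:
12*(-18 + 0*(-4 + 5)) = 12*(-18 + 0*1) = 12*(-18 + 0) = 12*(-18) = -216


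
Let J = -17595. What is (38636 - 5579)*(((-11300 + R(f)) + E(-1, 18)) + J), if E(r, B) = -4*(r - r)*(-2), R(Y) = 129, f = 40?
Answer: -950917662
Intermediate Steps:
E(r, B) = 0 (E(r, B) = -4*0*(-2) = 0*(-2) = 0)
(38636 - 5579)*(((-11300 + R(f)) + E(-1, 18)) + J) = (38636 - 5579)*(((-11300 + 129) + 0) - 17595) = 33057*((-11171 + 0) - 17595) = 33057*(-11171 - 17595) = 33057*(-28766) = -950917662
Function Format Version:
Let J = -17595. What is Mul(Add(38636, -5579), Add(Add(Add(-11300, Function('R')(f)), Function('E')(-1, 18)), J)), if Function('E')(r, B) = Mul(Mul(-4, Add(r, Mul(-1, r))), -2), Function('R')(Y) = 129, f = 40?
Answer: -950917662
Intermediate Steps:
Function('E')(r, B) = 0 (Function('E')(r, B) = Mul(Mul(-4, 0), -2) = Mul(0, -2) = 0)
Mul(Add(38636, -5579), Add(Add(Add(-11300, Function('R')(f)), Function('E')(-1, 18)), J)) = Mul(Add(38636, -5579), Add(Add(Add(-11300, 129), 0), -17595)) = Mul(33057, Add(Add(-11171, 0), -17595)) = Mul(33057, Add(-11171, -17595)) = Mul(33057, -28766) = -950917662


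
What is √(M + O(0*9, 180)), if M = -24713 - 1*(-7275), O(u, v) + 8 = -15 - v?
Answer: I*√17641 ≈ 132.82*I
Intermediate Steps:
O(u, v) = -23 - v (O(u, v) = -8 + (-15 - v) = -23 - v)
M = -17438 (M = -24713 + 7275 = -17438)
√(M + O(0*9, 180)) = √(-17438 + (-23 - 1*180)) = √(-17438 + (-23 - 180)) = √(-17438 - 203) = √(-17641) = I*√17641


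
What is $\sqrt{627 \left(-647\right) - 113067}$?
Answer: $4 i \sqrt{32421} \approx 720.23 i$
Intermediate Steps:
$\sqrt{627 \left(-647\right) - 113067} = \sqrt{-405669 - 113067} = \sqrt{-518736} = 4 i \sqrt{32421}$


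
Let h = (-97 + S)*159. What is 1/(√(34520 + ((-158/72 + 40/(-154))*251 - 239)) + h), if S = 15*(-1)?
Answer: -931392/16584467993 - 6*√7185592183/878976803629 ≈ -5.6739e-5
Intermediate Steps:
S = -15
h = -17808 (h = (-97 - 15)*159 = -112*159 = -17808)
1/(√(34520 + ((-158/72 + 40/(-154))*251 - 239)) + h) = 1/(√(34520 + ((-158/72 + 40/(-154))*251 - 239)) - 17808) = 1/(√(34520 + ((-158*1/72 + 40*(-1/154))*251 - 239)) - 17808) = 1/(√(34520 + ((-79/36 - 20/77)*251 - 239)) - 17808) = 1/(√(34520 + (-6803/2772*251 - 239)) - 17808) = 1/(√(34520 + (-1707553/2772 - 239)) - 17808) = 1/(√(34520 - 2370061/2772) - 17808) = 1/(√(93319379/2772) - 17808) = 1/(√7185592183/462 - 17808) = 1/(-17808 + √7185592183/462)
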